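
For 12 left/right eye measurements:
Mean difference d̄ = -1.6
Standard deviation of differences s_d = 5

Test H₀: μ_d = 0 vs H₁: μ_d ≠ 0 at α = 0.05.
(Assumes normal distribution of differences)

df = n - 1 = 11
SE = s_d/√n = 5/√12 = 1.4434
t = d̄/SE = -1.6/1.4434 = -1.1085
Critical value: t_{0.025,11} = ±2.201
p-value ≈ 0.2913
Decision: fail to reject H₀

Answer: t = -1.1085, fail to reject H₀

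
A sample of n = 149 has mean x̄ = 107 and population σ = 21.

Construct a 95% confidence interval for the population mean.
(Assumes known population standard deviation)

Answer: (103.6280, 110.3720)

Derivation:
Confidence level: 95%, α = 0.05
z_0.025 = 1.960
SE = σ/√n = 21/√149 = 1.7204
Margin of error = 1.960 × 1.7204 = 3.3720
CI: x̄ ± margin = 107 ± 3.3720
CI: (103.6280, 110.3720)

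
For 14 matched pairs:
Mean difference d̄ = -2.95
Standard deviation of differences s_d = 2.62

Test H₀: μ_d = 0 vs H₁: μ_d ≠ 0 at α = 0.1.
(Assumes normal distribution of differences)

Answer: t = -4.2131, reject H₀

Derivation:
df = n - 1 = 13
SE = s_d/√n = 2.62/√14 = 0.7002
t = d̄/SE = -2.95/0.7002 = -4.2131
Critical value: t_{0.05,13} = ±1.771
p-value ≈ 0.0010
Decision: reject H₀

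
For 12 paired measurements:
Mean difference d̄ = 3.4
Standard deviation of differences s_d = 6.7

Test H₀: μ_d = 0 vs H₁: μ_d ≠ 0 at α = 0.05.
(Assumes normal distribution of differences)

Answer: t = 1.7579, fail to reject H₀

Derivation:
df = n - 1 = 11
SE = s_d/√n = 6.7/√12 = 1.9341
t = d̄/SE = 3.4/1.9341 = 1.7579
Critical value: t_{0.025,11} = ±2.201
p-value ≈ 0.1065
Decision: fail to reject H₀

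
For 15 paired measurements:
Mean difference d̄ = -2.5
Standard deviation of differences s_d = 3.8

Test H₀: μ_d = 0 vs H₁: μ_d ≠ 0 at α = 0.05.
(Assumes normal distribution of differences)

Answer: t = -2.5479, reject H₀

Derivation:
df = n - 1 = 14
SE = s_d/√n = 3.8/√15 = 0.9812
t = d̄/SE = -2.5/0.9812 = -2.5479
Critical value: t_{0.025,14} = ±2.145
p-value ≈ 0.0232
Decision: reject H₀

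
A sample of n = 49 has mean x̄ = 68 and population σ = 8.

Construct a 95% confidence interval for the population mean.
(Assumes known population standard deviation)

Confidence level: 95%, α = 0.05
z_0.025 = 1.960
SE = σ/√n = 8/√49 = 1.1429
Margin of error = 1.960 × 1.1429 = 2.2401
CI: x̄ ± margin = 68 ± 2.2401
CI: (65.7599, 70.2401)

Answer: (65.7599, 70.2401)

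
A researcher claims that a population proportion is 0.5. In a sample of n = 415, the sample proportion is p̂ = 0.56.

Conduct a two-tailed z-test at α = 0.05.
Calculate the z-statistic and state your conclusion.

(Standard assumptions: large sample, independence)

H₀: p = 0.5, H₁: p ≠ 0.5
Standard error: SE = √(p₀(1-p₀)/n) = √(0.5×0.5/415) = 0.024544
z-statistic: z = (p̂ - p₀)/SE = (0.56 - 0.5)/0.024544 = 2.4446
Critical value: z_0.025 = ±1.960
p-value = 0.0145
Decision: reject H₀ at α = 0.05

Answer: z = 2.4446, reject H₀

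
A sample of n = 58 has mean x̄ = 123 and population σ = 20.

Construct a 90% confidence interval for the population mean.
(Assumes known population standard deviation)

Confidence level: 90%, α = 0.1
z_0.05 = 1.645
SE = σ/√n = 20/√58 = 2.6261
Margin of error = 1.645 × 2.6261 = 4.3199
CI: x̄ ± margin = 123 ± 4.3199
CI: (118.6801, 127.3199)

Answer: (118.6801, 127.3199)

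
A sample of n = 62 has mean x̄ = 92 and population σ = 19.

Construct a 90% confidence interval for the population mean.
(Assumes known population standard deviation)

Confidence level: 90%, α = 0.1
z_0.05 = 1.645
SE = σ/√n = 19/√62 = 2.4130
Margin of error = 1.645 × 2.4130 = 3.9694
CI: x̄ ± margin = 92 ± 3.9694
CI: (88.0306, 95.9694)

Answer: (88.0306, 95.9694)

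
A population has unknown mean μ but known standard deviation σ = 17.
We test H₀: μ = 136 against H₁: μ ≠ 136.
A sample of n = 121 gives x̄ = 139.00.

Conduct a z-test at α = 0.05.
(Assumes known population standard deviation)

Answer: z = 1.9411, fail to reject H₀

Derivation:
Standard error: SE = σ/√n = 17/√121 = 1.5455
z-statistic: z = (x̄ - μ₀)/SE = (139.00 - 136)/1.5455 = 1.9411
Critical value: ±1.960
p-value = 0.0522
Decision: fail to reject H₀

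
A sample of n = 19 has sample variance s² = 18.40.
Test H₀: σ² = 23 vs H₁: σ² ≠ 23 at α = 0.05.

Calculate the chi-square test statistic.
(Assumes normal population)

df = n - 1 = 18
χ² = (n-1)s²/σ₀² = 18×18.40/23 = 14.4000
Critical values: χ²_{0.975,18} = 8.231, χ²_{0.025,18} = 31.526
Rejection region: χ² < 8.231 or χ² > 31.526
Decision: fail to reject H₀

Answer: χ² = 14.4000, fail to reject H₀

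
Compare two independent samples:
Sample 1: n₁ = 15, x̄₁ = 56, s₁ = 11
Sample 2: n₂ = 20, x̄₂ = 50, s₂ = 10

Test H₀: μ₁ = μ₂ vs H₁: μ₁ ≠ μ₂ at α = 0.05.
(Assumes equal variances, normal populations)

Answer: t = 1.6832, fail to reject H₀

Derivation:
Pooled variance: s²_p = [14×11² + 19×10²]/(33) = 108.9091
s_p = 10.4360
SE = s_p×√(1/n₁ + 1/n₂) = 10.4360×√(1/15 + 1/20) = 3.5646
t = (x̄₁ - x̄₂)/SE = (56 - 50)/3.5646 = 1.6832
df = 33, t-critical = ±2.035
Decision: fail to reject H₀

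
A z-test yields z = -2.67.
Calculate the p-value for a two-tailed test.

Answer: p-value ≈ 0.0076

Derivation:
For z = -2.67:
p = 2×P(Z > |-2.67|) = 2×(1 - Φ(2.67)) = 0.0076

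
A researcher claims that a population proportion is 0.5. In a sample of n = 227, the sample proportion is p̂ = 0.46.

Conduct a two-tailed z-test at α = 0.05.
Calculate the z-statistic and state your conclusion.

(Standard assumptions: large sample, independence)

H₀: p = 0.5, H₁: p ≠ 0.5
Standard error: SE = √(p₀(1-p₀)/n) = √(0.5×0.5/227) = 0.033186
z-statistic: z = (p̂ - p₀)/SE = (0.46 - 0.5)/0.033186 = -1.2053
Critical value: z_0.025 = ±1.960
p-value = 0.2281
Decision: fail to reject H₀ at α = 0.05

Answer: z = -1.2053, fail to reject H₀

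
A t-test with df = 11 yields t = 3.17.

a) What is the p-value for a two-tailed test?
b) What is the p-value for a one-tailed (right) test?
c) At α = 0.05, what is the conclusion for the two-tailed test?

Using t-distribution with df = 11:
a) Two-tailed: p = 2×P(T > 3.17) = 0.0089
b) One-tailed: p = P(T > 3.17) = 0.0045
c) 0.0089 < 0.05, reject H₀

Answer: a) 0.0089, b) 0.0045, c) reject H₀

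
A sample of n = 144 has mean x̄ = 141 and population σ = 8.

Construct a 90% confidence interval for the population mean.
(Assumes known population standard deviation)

Answer: (139.9033, 142.0967)

Derivation:
Confidence level: 90%, α = 0.1
z_0.05 = 1.645
SE = σ/√n = 8/√144 = 0.6667
Margin of error = 1.645 × 0.6667 = 1.0967
CI: x̄ ± margin = 141 ± 1.0967
CI: (139.9033, 142.0967)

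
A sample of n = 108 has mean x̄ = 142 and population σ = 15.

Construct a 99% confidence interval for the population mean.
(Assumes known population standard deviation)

Answer: (138.2818, 145.7182)

Derivation:
Confidence level: 99%, α = 0.01
z_0.005 = 2.576
SE = σ/√n = 15/√108 = 1.4434
Margin of error = 2.576 × 1.4434 = 3.7182
CI: x̄ ± margin = 142 ± 3.7182
CI: (138.2818, 145.7182)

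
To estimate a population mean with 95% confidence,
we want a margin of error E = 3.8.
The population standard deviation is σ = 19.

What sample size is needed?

Answer: n = 97

Derivation:
z_0.025 = 1.960
n = (z×σ/E)² = (1.960×19/3.8)²
n = 96.0400
Round up: n = 97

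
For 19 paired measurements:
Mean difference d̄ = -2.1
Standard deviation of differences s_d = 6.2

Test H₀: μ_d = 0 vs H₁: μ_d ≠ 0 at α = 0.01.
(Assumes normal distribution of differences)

Answer: t = -1.4764, fail to reject H₀

Derivation:
df = n - 1 = 18
SE = s_d/√n = 6.2/√19 = 1.4224
t = d̄/SE = -2.1/1.4224 = -1.4764
Critical value: t_{0.005,18} = ±2.878
p-value ≈ 0.1571
Decision: fail to reject H₀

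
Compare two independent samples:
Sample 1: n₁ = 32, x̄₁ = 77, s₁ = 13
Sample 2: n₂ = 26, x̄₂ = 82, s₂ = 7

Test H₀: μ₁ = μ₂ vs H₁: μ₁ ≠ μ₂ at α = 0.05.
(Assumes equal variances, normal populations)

Answer: t = -1.7626, fail to reject H₀

Derivation:
Pooled variance: s²_p = [31×13² + 25×7²]/(56) = 115.4286
s_p = 10.7438
SE = s_p×√(1/n₁ + 1/n₂) = 10.7438×√(1/32 + 1/26) = 2.8367
t = (x̄₁ - x̄₂)/SE = (77 - 82)/2.8367 = -1.7626
df = 56, t-critical = ±2.003
Decision: fail to reject H₀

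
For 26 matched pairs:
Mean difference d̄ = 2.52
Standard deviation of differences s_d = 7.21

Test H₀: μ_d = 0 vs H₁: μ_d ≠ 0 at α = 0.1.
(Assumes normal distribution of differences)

Answer: t = 1.7822, reject H₀

Derivation:
df = n - 1 = 25
SE = s_d/√n = 7.21/√26 = 1.4140
t = d̄/SE = 2.52/1.4140 = 1.7822
Critical value: t_{0.05,25} = ±1.708
p-value ≈ 0.0869
Decision: reject H₀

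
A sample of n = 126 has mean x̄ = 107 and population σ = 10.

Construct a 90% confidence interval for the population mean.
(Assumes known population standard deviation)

Answer: (105.5345, 108.4655)

Derivation:
Confidence level: 90%, α = 0.1
z_0.05 = 1.645
SE = σ/√n = 10/√126 = 0.8909
Margin of error = 1.645 × 0.8909 = 1.4655
CI: x̄ ± margin = 107 ± 1.4655
CI: (105.5345, 108.4655)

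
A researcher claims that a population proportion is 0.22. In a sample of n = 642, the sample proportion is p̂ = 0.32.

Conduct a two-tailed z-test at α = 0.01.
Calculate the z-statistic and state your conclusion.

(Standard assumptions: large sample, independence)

H₀: p = 0.22, H₁: p ≠ 0.22
Standard error: SE = √(p₀(1-p₀)/n) = √(0.22×0.78/642) = 0.016349
z-statistic: z = (p̂ - p₀)/SE = (0.32 - 0.22)/0.016349 = 6.1166
Critical value: z_0.005 = ±2.576
p-value < 0.0001
Decision: reject H₀ at α = 0.01

Answer: z = 6.1166, reject H₀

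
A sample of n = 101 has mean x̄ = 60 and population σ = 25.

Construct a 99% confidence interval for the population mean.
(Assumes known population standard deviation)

Confidence level: 99%, α = 0.01
z_0.005 = 2.576
SE = σ/√n = 25/√101 = 2.4876
Margin of error = 2.576 × 2.4876 = 6.4081
CI: x̄ ± margin = 60 ± 6.4081
CI: (53.5919, 66.4081)

Answer: (53.5919, 66.4081)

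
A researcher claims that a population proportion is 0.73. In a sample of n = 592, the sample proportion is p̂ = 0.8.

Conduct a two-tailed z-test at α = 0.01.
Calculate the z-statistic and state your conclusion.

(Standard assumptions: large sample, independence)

H₀: p = 0.73, H₁: p ≠ 0.73
Standard error: SE = √(p₀(1-p₀)/n) = √(0.73×0.27/592) = 0.018247
z-statistic: z = (p̂ - p₀)/SE = (0.8 - 0.73)/0.018247 = 3.8362
Critical value: z_0.005 = ±2.576
p-value = 0.0001
Decision: reject H₀ at α = 0.01

Answer: z = 3.8362, reject H₀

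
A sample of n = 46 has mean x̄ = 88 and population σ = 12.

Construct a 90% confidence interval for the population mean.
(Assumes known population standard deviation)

Answer: (85.0895, 90.9105)

Derivation:
Confidence level: 90%, α = 0.1
z_0.05 = 1.645
SE = σ/√n = 12/√46 = 1.7693
Margin of error = 1.645 × 1.7693 = 2.9105
CI: x̄ ± margin = 88 ± 2.9105
CI: (85.0895, 90.9105)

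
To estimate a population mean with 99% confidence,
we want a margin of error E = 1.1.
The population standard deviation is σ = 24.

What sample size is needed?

Answer: n = 3159

Derivation:
z_0.005 = 2.576
n = (z×σ/E)² = (2.576×24/1.1)²
n = 3158.8487
Round up: n = 3159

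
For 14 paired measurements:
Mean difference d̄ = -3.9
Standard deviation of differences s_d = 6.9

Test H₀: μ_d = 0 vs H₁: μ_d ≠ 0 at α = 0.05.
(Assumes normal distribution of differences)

Answer: t = -2.1149, fail to reject H₀

Derivation:
df = n - 1 = 13
SE = s_d/√n = 6.9/√14 = 1.8441
t = d̄/SE = -3.9/1.8441 = -2.1149
Critical value: t_{0.025,13} = ±2.160
p-value ≈ 0.0543
Decision: fail to reject H₀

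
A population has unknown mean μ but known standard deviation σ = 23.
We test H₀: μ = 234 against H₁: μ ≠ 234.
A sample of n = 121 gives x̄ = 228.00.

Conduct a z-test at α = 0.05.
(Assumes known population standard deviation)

Standard error: SE = σ/√n = 23/√121 = 2.0909
z-statistic: z = (x̄ - μ₀)/SE = (228.00 - 234)/2.0909 = -2.8696
Critical value: ±1.960
p-value = 0.0041
Decision: reject H₀

Answer: z = -2.8696, reject H₀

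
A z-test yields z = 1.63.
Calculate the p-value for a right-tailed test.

Answer: p-value ≈ 0.0516

Derivation:
For z = 1.63:
p = P(Z > 1.63) = 1 - Φ(1.63) = 0.0516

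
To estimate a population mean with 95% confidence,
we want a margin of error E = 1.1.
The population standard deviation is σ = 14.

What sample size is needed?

z_0.025 = 1.960
n = (z×σ/E)² = (1.960×14/1.1)²
n = 622.2757
Round up: n = 623

Answer: n = 623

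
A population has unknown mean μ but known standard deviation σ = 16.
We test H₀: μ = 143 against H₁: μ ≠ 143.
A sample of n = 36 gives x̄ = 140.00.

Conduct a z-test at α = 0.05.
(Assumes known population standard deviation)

Standard error: SE = σ/√n = 16/√36 = 2.6667
z-statistic: z = (x̄ - μ₀)/SE = (140.00 - 143)/2.6667 = -1.1250
Critical value: ±1.960
p-value = 0.2606
Decision: fail to reject H₀

Answer: z = -1.1250, fail to reject H₀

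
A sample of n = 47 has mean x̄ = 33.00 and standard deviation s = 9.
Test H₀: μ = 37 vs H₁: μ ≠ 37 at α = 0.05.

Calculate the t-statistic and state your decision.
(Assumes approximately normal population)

df = n - 1 = 46
SE = s/√n = 9/√47 = 1.3128
t = (x̄ - μ₀)/SE = (33.00 - 37)/1.3128 = -3.0469
Critical value: t_{0.025,46} = ±2.013
p-value ≈ 0.0038
Decision: reject H₀

Answer: t = -3.0469, reject H₀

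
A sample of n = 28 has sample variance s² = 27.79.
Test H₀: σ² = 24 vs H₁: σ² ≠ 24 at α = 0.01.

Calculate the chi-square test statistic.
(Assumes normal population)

df = n - 1 = 27
χ² = (n-1)s²/σ₀² = 27×27.79/24 = 31.2637
Critical values: χ²_{0.995,27} = 11.808, χ²_{0.005,27} = 49.645
Rejection region: χ² < 11.808 or χ² > 49.645
Decision: fail to reject H₀

Answer: χ² = 31.2637, fail to reject H₀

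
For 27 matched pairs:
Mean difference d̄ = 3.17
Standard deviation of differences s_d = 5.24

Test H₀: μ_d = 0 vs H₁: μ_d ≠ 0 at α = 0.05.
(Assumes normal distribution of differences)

df = n - 1 = 26
SE = s_d/√n = 5.24/√27 = 1.0084
t = d̄/SE = 3.17/1.0084 = 3.1436
Critical value: t_{0.025,26} = ±2.056
p-value ≈ 0.0041
Decision: reject H₀

Answer: t = 3.1436, reject H₀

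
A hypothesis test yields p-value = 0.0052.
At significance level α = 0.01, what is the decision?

Compare p-value to α:
0.0052 < 0.01
Decision: reject H₀

Answer: reject H₀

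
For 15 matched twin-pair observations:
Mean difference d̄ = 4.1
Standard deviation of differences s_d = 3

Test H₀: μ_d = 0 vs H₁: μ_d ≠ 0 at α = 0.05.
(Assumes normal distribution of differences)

df = n - 1 = 14
SE = s_d/√n = 3/√15 = 0.7746
t = d̄/SE = 4.1/0.7746 = 5.2931
Critical value: t_{0.025,14} = ±2.145
p-value ≈ 0.0001
Decision: reject H₀

Answer: t = 5.2931, reject H₀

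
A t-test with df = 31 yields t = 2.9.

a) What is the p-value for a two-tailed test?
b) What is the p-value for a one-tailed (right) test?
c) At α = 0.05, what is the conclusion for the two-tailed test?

Answer: a) 0.0068, b) 0.0034, c) reject H₀

Derivation:
Using t-distribution with df = 31:
a) Two-tailed: p = 2×P(T > 2.9) = 0.0068
b) One-tailed: p = P(T > 2.9) = 0.0034
c) 0.0068 < 0.05, reject H₀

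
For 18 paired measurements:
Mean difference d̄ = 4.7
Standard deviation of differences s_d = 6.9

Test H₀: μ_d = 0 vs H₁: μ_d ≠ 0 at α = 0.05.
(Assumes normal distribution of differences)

df = n - 1 = 17
SE = s_d/√n = 6.9/√18 = 1.6263
t = d̄/SE = 4.7/1.6263 = 2.8900
Critical value: t_{0.025,17} = ±2.110
p-value ≈ 0.0102
Decision: reject H₀

Answer: t = 2.8900, reject H₀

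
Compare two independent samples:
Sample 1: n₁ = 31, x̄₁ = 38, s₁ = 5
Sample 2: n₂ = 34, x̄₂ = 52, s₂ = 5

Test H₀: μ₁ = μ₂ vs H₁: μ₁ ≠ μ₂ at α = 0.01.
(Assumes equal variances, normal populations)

Answer: t = -11.2749, reject H₀

Derivation:
Pooled variance: s²_p = [30×5² + 33×5²]/(63) = 25.0000
s_p = 5.0000
SE = s_p×√(1/n₁ + 1/n₂) = 5.0000×√(1/31 + 1/34) = 1.2417
t = (x̄₁ - x̄₂)/SE = (38 - 52)/1.2417 = -11.2749
df = 63, t-critical = ±2.656
Decision: reject H₀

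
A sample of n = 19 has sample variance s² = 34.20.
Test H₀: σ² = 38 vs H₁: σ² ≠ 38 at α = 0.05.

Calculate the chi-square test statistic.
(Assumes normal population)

df = n - 1 = 18
χ² = (n-1)s²/σ₀² = 18×34.20/38 = 16.2000
Critical values: χ²_{0.975,18} = 8.231, χ²_{0.025,18} = 31.526
Rejection region: χ² < 8.231 or χ² > 31.526
Decision: fail to reject H₀

Answer: χ² = 16.2000, fail to reject H₀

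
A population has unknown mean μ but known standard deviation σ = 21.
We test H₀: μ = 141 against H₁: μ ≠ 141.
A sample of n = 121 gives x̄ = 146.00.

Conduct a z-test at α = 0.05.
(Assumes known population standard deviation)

Answer: z = 2.6190, reject H₀

Derivation:
Standard error: SE = σ/√n = 21/√121 = 1.9091
z-statistic: z = (x̄ - μ₀)/SE = (146.00 - 141)/1.9091 = 2.6190
Critical value: ±1.960
p-value = 0.0088
Decision: reject H₀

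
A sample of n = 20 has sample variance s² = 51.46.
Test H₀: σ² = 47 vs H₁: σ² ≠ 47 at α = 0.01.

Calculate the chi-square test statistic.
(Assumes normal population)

Answer: χ² = 20.8030, fail to reject H₀

Derivation:
df = n - 1 = 19
χ² = (n-1)s²/σ₀² = 19×51.46/47 = 20.8030
Critical values: χ²_{0.995,19} = 6.844, χ²_{0.005,19} = 38.582
Rejection region: χ² < 6.844 or χ² > 38.582
Decision: fail to reject H₀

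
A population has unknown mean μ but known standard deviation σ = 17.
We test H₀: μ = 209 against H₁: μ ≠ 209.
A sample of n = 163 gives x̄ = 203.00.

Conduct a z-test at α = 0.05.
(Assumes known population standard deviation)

Standard error: SE = σ/√n = 17/√163 = 1.3315
z-statistic: z = (x̄ - μ₀)/SE = (203.00 - 209)/1.3315 = -4.5062
Critical value: ±1.960
p-value < 0.0001
Decision: reject H₀

Answer: z = -4.5062, reject H₀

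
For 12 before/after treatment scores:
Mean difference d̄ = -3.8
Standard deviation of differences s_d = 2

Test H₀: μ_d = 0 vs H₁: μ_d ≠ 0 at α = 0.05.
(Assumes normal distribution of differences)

Answer: t = -6.5812, reject H₀

Derivation:
df = n - 1 = 11
SE = s_d/√n = 2/√12 = 0.5774
t = d̄/SE = -3.8/0.5774 = -6.5812
Critical value: t_{0.025,11} = ±2.201
p-value < 0.0001
Decision: reject H₀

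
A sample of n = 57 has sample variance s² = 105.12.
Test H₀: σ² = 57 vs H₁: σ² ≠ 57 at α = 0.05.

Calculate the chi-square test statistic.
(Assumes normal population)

Answer: χ² = 103.2758, reject H₀

Derivation:
df = n - 1 = 56
χ² = (n-1)s²/σ₀² = 56×105.12/57 = 103.2758
Critical values: χ²_{0.975,56} = 37.212, χ²_{0.025,56} = 78.567
Rejection region: χ² < 37.212 or χ² > 78.567
Decision: reject H₀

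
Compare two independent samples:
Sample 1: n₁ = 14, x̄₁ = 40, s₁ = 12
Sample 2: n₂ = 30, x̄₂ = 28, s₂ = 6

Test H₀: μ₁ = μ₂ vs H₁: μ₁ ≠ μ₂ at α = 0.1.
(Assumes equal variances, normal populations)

Pooled variance: s²_p = [13×12² + 29×6²]/(42) = 69.4286
s_p = 8.3324
SE = s_p×√(1/n₁ + 1/n₂) = 8.3324×√(1/14 + 1/30) = 2.6969
t = (x̄₁ - x̄₂)/SE = (40 - 28)/2.6969 = 4.4496
df = 42, t-critical = ±1.682
Decision: reject H₀

Answer: t = 4.4496, reject H₀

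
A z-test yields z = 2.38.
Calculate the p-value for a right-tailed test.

For z = 2.38:
p = P(Z > 2.38) = 1 - Φ(2.38) = 0.0087

Answer: p-value ≈ 0.0087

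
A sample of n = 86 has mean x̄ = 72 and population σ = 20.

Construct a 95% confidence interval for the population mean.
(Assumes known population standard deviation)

Answer: (67.7729, 76.2271)

Derivation:
Confidence level: 95%, α = 0.05
z_0.025 = 1.960
SE = σ/√n = 20/√86 = 2.1567
Margin of error = 1.960 × 2.1567 = 4.2271
CI: x̄ ± margin = 72 ± 4.2271
CI: (67.7729, 76.2271)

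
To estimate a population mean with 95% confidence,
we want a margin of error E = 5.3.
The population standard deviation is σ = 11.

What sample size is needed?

z_0.025 = 1.960
n = (z×σ/E)² = (1.960×11/5.3)²
n = 16.5480
Round up: n = 17

Answer: n = 17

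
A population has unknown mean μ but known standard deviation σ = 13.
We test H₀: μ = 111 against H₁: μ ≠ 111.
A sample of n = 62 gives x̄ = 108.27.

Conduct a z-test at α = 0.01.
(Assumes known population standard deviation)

Standard error: SE = σ/√n = 13/√62 = 1.6510
z-statistic: z = (x̄ - μ₀)/SE = (108.27 - 111)/1.6510 = -1.6535
Critical value: ±2.576
p-value = 0.0982
Decision: fail to reject H₀

Answer: z = -1.6535, fail to reject H₀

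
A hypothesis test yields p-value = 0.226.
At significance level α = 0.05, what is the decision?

Answer: fail to reject H₀

Derivation:
Compare p-value to α:
0.226 ≥ 0.05
Decision: fail to reject H₀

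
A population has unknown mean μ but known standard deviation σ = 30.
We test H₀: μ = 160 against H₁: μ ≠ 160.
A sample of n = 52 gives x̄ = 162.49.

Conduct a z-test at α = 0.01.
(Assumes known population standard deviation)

Standard error: SE = σ/√n = 30/√52 = 4.1603
z-statistic: z = (x̄ - μ₀)/SE = (162.49 - 160)/4.1603 = 0.5985
Critical value: ±2.576
p-value = 0.5495
Decision: fail to reject H₀

Answer: z = 0.5985, fail to reject H₀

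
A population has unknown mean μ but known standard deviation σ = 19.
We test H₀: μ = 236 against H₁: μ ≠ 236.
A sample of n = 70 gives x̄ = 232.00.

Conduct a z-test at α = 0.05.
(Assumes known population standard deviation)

Standard error: SE = σ/√n = 19/√70 = 2.2709
z-statistic: z = (x̄ - μ₀)/SE = (232.00 - 236)/2.2709 = -1.7614
Critical value: ±1.960
p-value = 0.0782
Decision: fail to reject H₀

Answer: z = -1.7614, fail to reject H₀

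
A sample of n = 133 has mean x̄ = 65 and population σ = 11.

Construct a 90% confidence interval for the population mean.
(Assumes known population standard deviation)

Confidence level: 90%, α = 0.1
z_0.05 = 1.645
SE = σ/√n = 11/√133 = 0.9538
Margin of error = 1.645 × 0.9538 = 1.5690
CI: x̄ ± margin = 65 ± 1.5690
CI: (63.4310, 66.5690)

Answer: (63.4310, 66.5690)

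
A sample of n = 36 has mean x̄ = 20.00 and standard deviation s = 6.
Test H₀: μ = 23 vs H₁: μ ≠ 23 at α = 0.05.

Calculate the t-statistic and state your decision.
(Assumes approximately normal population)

df = n - 1 = 35
SE = s/√n = 6/√36 = 1.0000
t = (x̄ - μ₀)/SE = (20.00 - 23)/1.0000 = -3.0000
Critical value: t_{0.025,35} = ±2.030
p-value ≈ 0.0049
Decision: reject H₀

Answer: t = -3.0000, reject H₀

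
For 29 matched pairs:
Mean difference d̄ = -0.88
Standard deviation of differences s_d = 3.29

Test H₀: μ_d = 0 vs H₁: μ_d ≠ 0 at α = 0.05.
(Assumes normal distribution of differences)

df = n - 1 = 28
SE = s_d/√n = 3.29/√29 = 0.6109
t = d̄/SE = -0.88/0.6109 = -1.4405
Critical value: t_{0.025,28} = ±2.048
p-value ≈ 0.1608
Decision: fail to reject H₀

Answer: t = -1.4405, fail to reject H₀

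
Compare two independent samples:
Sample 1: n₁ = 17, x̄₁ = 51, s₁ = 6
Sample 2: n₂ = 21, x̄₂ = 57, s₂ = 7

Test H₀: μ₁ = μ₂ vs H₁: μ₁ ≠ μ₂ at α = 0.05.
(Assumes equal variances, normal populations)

Pooled variance: s²_p = [16×6² + 20×7²]/(36) = 43.2222
s_p = 6.5744
SE = s_p×√(1/n₁ + 1/n₂) = 6.5744×√(1/17 + 1/21) = 2.1449
t = (x̄₁ - x̄₂)/SE = (51 - 57)/2.1449 = -2.7973
df = 36, t-critical = ±2.028
Decision: reject H₀

Answer: t = -2.7973, reject H₀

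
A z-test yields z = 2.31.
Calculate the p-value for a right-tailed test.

Answer: p-value ≈ 0.0104

Derivation:
For z = 2.31:
p = P(Z > 2.31) = 1 - Φ(2.31) = 0.0104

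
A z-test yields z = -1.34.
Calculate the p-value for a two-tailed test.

For z = -1.34:
p = 2×P(Z > |-1.34|) = 2×(1 - Φ(1.34)) = 0.1802

Answer: p-value ≈ 0.1802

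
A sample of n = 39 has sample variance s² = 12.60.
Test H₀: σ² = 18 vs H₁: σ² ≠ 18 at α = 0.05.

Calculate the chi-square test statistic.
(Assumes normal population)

df = n - 1 = 38
χ² = (n-1)s²/σ₀² = 38×12.60/18 = 26.6000
Critical values: χ²_{0.975,38} = 22.878, χ²_{0.025,38} = 56.896
Rejection region: χ² < 22.878 or χ² > 56.896
Decision: fail to reject H₀

Answer: χ² = 26.6000, fail to reject H₀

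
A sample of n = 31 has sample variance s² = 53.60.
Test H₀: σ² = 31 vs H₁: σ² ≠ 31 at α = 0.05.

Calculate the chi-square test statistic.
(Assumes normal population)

df = n - 1 = 30
χ² = (n-1)s²/σ₀² = 30×53.60/31 = 51.8710
Critical values: χ²_{0.975,30} = 16.791, χ²_{0.025,30} = 46.979
Rejection region: χ² < 16.791 or χ² > 46.979
Decision: reject H₀

Answer: χ² = 51.8710, reject H₀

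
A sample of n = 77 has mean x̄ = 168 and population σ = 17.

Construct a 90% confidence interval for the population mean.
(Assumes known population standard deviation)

Confidence level: 90%, α = 0.1
z_0.05 = 1.645
SE = σ/√n = 17/√77 = 1.9373
Margin of error = 1.645 × 1.9373 = 3.1869
CI: x̄ ± margin = 168 ± 3.1869
CI: (164.8131, 171.1869)

Answer: (164.8131, 171.1869)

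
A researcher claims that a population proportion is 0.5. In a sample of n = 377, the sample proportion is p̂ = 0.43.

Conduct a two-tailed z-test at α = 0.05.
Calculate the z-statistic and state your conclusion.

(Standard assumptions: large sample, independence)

H₀: p = 0.5, H₁: p ≠ 0.5
Standard error: SE = √(p₀(1-p₀)/n) = √(0.5×0.5/377) = 0.025751
z-statistic: z = (p̂ - p₀)/SE = (0.43 - 0.5)/0.025751 = -2.7183
Critical value: z_0.025 = ±1.960
p-value = 0.0066
Decision: reject H₀ at α = 0.05

Answer: z = -2.7183, reject H₀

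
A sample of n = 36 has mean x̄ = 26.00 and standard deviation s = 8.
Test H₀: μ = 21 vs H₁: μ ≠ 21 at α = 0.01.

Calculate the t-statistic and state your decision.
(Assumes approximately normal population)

Answer: t = 3.7501, reject H₀

Derivation:
df = n - 1 = 35
SE = s/√n = 8/√36 = 1.3333
t = (x̄ - μ₀)/SE = (26.00 - 21)/1.3333 = 3.7501
Critical value: t_{0.005,35} = ±2.724
p-value ≈ 0.0006
Decision: reject H₀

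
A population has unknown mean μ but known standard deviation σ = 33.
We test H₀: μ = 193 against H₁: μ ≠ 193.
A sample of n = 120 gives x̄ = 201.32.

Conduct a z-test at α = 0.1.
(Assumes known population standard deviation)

Answer: z = 2.7618, reject H₀

Derivation:
Standard error: SE = σ/√n = 33/√120 = 3.0125
z-statistic: z = (x̄ - μ₀)/SE = (201.32 - 193)/3.0125 = 2.7618
Critical value: ±1.645
p-value = 0.0057
Decision: reject H₀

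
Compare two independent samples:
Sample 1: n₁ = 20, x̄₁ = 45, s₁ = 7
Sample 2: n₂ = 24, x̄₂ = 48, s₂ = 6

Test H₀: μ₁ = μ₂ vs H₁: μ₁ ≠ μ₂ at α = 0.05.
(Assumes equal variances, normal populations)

Answer: t = -1.5311, fail to reject H₀

Derivation:
Pooled variance: s²_p = [19×7² + 23×6²]/(42) = 41.8810
s_p = 6.4716
SE = s_p×√(1/n₁ + 1/n₂) = 6.4716×√(1/20 + 1/24) = 1.9594
t = (x̄₁ - x̄₂)/SE = (45 - 48)/1.9594 = -1.5311
df = 42, t-critical = ±2.018
Decision: fail to reject H₀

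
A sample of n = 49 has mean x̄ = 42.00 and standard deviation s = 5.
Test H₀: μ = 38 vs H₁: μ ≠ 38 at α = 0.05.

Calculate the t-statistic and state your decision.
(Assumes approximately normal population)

df = n - 1 = 48
SE = s/√n = 5/√49 = 0.7143
t = (x̄ - μ₀)/SE = (42.00 - 38)/0.7143 = 5.5999
Critical value: t_{0.025,48} = ±2.011
p-value < 0.0001
Decision: reject H₀

Answer: t = 5.5999, reject H₀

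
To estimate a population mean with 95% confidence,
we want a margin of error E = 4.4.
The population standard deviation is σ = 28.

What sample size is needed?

Answer: n = 156

Derivation:
z_0.025 = 1.960
n = (z×σ/E)² = (1.960×28/4.4)²
n = 155.5689
Round up: n = 156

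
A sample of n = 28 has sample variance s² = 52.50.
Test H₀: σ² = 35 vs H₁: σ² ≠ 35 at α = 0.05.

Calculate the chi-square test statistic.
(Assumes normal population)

df = n - 1 = 27
χ² = (n-1)s²/σ₀² = 27×52.50/35 = 40.5000
Critical values: χ²_{0.975,27} = 14.573, χ²_{0.025,27} = 43.195
Rejection region: χ² < 14.573 or χ² > 43.195
Decision: fail to reject H₀

Answer: χ² = 40.5000, fail to reject H₀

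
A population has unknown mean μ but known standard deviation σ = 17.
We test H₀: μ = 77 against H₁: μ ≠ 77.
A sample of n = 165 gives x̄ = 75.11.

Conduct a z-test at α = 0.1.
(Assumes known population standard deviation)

Answer: z = -1.4281, fail to reject H₀

Derivation:
Standard error: SE = σ/√n = 17/√165 = 1.3234
z-statistic: z = (x̄ - μ₀)/SE = (75.11 - 77)/1.3234 = -1.4281
Critical value: ±1.645
p-value = 0.1533
Decision: fail to reject H₀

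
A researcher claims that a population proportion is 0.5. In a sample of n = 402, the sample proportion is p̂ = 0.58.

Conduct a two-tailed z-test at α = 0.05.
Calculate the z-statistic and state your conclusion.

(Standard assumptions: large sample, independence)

Answer: z = 3.2080, reject H₀

Derivation:
H₀: p = 0.5, H₁: p ≠ 0.5
Standard error: SE = √(p₀(1-p₀)/n) = √(0.5×0.5/402) = 0.024938
z-statistic: z = (p̂ - p₀)/SE = (0.58 - 0.5)/0.024938 = 3.2080
Critical value: z_0.025 = ±1.960
p-value = 0.0013
Decision: reject H₀ at α = 0.05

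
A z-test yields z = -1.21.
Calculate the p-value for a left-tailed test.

Answer: p-value ≈ 0.1131

Derivation:
For z = -1.21:
p = P(Z < -1.21) = Φ(-1.21) = 0.1131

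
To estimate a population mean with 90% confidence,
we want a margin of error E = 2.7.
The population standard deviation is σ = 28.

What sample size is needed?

z_0.05 = 1.645
n = (z×σ/E)² = (1.645×28/2.7)²
n = 291.0183
Round up: n = 292

Answer: n = 292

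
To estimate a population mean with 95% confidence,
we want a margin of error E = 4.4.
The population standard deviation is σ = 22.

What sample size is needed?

z_0.025 = 1.960
n = (z×σ/E)² = (1.960×22/4.4)²
n = 96.0400
Round up: n = 97

Answer: n = 97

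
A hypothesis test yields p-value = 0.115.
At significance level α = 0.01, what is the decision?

Compare p-value to α:
0.115 ≥ 0.01
Decision: fail to reject H₀

Answer: fail to reject H₀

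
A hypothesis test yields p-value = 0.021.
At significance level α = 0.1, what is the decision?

Compare p-value to α:
0.021 < 0.1
Decision: reject H₀

Answer: reject H₀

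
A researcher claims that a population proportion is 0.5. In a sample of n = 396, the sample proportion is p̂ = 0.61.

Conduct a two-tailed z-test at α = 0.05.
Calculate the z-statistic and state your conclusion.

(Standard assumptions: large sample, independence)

Answer: z = 4.3779, reject H₀

Derivation:
H₀: p = 0.5, H₁: p ≠ 0.5
Standard error: SE = √(p₀(1-p₀)/n) = √(0.5×0.5/396) = 0.025126
z-statistic: z = (p̂ - p₀)/SE = (0.61 - 0.5)/0.025126 = 4.3779
Critical value: z_0.025 = ±1.960
p-value < 0.0001
Decision: reject H₀ at α = 0.05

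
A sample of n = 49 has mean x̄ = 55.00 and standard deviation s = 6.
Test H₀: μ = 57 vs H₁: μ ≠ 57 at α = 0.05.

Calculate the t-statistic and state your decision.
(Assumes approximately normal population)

df = n - 1 = 48
SE = s/√n = 6/√49 = 0.8571
t = (x̄ - μ₀)/SE = (55.00 - 57)/0.8571 = -2.3335
Critical value: t_{0.025,48} = ±2.011
p-value ≈ 0.0239
Decision: reject H₀

Answer: t = -2.3335, reject H₀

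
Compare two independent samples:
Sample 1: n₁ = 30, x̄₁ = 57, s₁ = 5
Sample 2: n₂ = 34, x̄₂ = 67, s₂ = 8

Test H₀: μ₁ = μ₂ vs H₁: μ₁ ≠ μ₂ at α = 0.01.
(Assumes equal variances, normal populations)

Pooled variance: s²_p = [29×5² + 33×8²]/(62) = 45.7581
s_p = 6.7645
SE = s_p×√(1/n₁ + 1/n₂) = 6.7645×√(1/30 + 1/34) = 1.6944
t = (x̄₁ - x̄₂)/SE = (57 - 67)/1.6944 = -5.9018
df = 62, t-critical = ±2.657
Decision: reject H₀

Answer: t = -5.9018, reject H₀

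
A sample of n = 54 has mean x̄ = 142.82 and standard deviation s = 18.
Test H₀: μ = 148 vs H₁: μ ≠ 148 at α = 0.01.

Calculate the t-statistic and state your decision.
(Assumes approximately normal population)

Answer: t = -2.1147, fail to reject H₀

Derivation:
df = n - 1 = 53
SE = s/√n = 18/√54 = 2.4495
t = (x̄ - μ₀)/SE = (142.82 - 148)/2.4495 = -2.1147
Critical value: t_{0.005,53} = ±2.672
p-value ≈ 0.0392
Decision: fail to reject H₀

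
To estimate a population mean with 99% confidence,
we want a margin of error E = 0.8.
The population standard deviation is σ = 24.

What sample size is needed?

z_0.005 = 2.576
n = (z×σ/E)² = (2.576×24/0.8)²
n = 5972.1984
Round up: n = 5973

Answer: n = 5973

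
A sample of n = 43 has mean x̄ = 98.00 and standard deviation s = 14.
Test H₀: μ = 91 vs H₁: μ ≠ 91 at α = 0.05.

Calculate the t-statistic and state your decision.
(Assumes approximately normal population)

Answer: t = 3.2787, reject H₀

Derivation:
df = n - 1 = 42
SE = s/√n = 14/√43 = 2.1350
t = (x̄ - μ₀)/SE = (98.00 - 91)/2.1350 = 3.2787
Critical value: t_{0.025,42} = ±2.018
p-value ≈ 0.0021
Decision: reject H₀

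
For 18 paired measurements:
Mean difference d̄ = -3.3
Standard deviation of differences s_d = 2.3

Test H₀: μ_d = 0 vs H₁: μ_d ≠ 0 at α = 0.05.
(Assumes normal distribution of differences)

Answer: t = -6.0874, reject H₀

Derivation:
df = n - 1 = 17
SE = s_d/√n = 2.3/√18 = 0.5421
t = d̄/SE = -3.3/0.5421 = -6.0874
Critical value: t_{0.025,17} = ±2.110
p-value < 0.0001
Decision: reject H₀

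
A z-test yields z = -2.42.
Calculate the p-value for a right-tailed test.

For z = -2.42:
p = P(Z > -2.42) = 1 - Φ(-2.42) = 0.9922

Answer: p-value ≈ 0.9922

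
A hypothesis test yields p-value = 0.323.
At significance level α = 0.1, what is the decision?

Compare p-value to α:
0.323 ≥ 0.1
Decision: fail to reject H₀

Answer: fail to reject H₀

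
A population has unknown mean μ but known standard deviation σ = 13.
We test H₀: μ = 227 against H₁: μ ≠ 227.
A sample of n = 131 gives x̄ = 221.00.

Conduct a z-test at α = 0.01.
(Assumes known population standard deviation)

Standard error: SE = σ/√n = 13/√131 = 1.1358
z-statistic: z = (x̄ - μ₀)/SE = (221.00 - 227)/1.1358 = -5.2826
Critical value: ±2.576
p-value < 0.0001
Decision: reject H₀

Answer: z = -5.2826, reject H₀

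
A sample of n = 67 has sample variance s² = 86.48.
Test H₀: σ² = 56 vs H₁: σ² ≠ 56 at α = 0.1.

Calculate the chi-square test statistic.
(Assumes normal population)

Answer: χ² = 101.9229, reject H₀

Derivation:
df = n - 1 = 66
χ² = (n-1)s²/σ₀² = 66×86.48/56 = 101.9229
Critical values: χ²_{0.95,66} = 48.305, χ²_{0.05,66} = 85.965
Rejection region: χ² < 48.305 or χ² > 85.965
Decision: reject H₀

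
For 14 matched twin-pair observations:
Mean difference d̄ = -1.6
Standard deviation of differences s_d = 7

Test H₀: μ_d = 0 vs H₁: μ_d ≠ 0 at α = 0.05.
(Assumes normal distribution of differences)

df = n - 1 = 13
SE = s_d/√n = 7/√14 = 1.8708
t = d̄/SE = -1.6/1.8708 = -0.8552
Critical value: t_{0.025,13} = ±2.160
p-value ≈ 0.4079
Decision: fail to reject H₀

Answer: t = -0.8552, fail to reject H₀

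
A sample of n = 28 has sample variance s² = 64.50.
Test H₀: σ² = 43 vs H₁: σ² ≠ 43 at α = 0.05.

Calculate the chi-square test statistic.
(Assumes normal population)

df = n - 1 = 27
χ² = (n-1)s²/σ₀² = 27×64.50/43 = 40.5000
Critical values: χ²_{0.975,27} = 14.573, χ²_{0.025,27} = 43.195
Rejection region: χ² < 14.573 or χ² > 43.195
Decision: fail to reject H₀

Answer: χ² = 40.5000, fail to reject H₀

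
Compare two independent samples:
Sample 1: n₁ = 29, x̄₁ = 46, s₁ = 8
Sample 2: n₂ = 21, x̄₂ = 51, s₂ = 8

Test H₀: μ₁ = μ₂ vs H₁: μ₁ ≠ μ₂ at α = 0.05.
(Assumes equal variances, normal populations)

Pooled variance: s²_p = [28×8² + 20×8²]/(48) = 64.0000
s_p = 8.0000
SE = s_p×√(1/n₁ + 1/n₂) = 8.0000×√(1/29 + 1/21) = 2.2923
t = (x̄₁ - x̄₂)/SE = (46 - 51)/2.2923 = -2.1812
df = 48, t-critical = ±2.011
Decision: reject H₀

Answer: t = -2.1812, reject H₀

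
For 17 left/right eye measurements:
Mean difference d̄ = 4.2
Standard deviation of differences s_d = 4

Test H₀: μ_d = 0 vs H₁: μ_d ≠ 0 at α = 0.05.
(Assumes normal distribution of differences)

Answer: t = 4.3295, reject H₀

Derivation:
df = n - 1 = 16
SE = s_d/√n = 4/√17 = 0.9701
t = d̄/SE = 4.2/0.9701 = 4.3295
Critical value: t_{0.025,16} = ±2.120
p-value ≈ 0.0005
Decision: reject H₀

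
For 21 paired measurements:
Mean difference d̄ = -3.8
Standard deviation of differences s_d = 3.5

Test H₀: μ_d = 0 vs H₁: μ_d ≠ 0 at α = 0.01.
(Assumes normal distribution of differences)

Answer: t = -4.9751, reject H₀

Derivation:
df = n - 1 = 20
SE = s_d/√n = 3.5/√21 = 0.7638
t = d̄/SE = -3.8/0.7638 = -4.9751
Critical value: t_{0.005,20} = ±2.845
p-value ≈ 0.0001
Decision: reject H₀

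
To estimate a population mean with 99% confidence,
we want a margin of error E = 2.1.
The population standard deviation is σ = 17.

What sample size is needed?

Answer: n = 435

Derivation:
z_0.005 = 2.576
n = (z×σ/E)² = (2.576×17/2.1)²
n = 434.8615
Round up: n = 435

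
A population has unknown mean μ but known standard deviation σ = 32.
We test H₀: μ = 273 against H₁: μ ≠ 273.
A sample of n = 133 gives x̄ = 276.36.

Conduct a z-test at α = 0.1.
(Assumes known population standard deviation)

Standard error: SE = σ/√n = 32/√133 = 2.7748
z-statistic: z = (x̄ - μ₀)/SE = (276.36 - 273)/2.7748 = 1.2109
Critical value: ±1.645
p-value = 0.2259
Decision: fail to reject H₀

Answer: z = 1.2109, fail to reject H₀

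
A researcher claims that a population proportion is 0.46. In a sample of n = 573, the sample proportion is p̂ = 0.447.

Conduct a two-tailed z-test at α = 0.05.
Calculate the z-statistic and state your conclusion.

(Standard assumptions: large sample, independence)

H₀: p = 0.46, H₁: p ≠ 0.46
Standard error: SE = √(p₀(1-p₀)/n) = √(0.46×0.54/573) = 0.020821
z-statistic: z = (p̂ - p₀)/SE = (0.447 - 0.46)/0.020821 = -0.6244
Critical value: z_0.025 = ±1.960
p-value = 0.5324
Decision: fail to reject H₀ at α = 0.05

Answer: z = -0.6244, fail to reject H₀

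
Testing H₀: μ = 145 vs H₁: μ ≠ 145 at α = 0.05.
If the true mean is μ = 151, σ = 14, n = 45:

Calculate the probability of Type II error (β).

SE = σ/√n = 14/√45 = 2.0870
Critical values: μ₀ ± z_0.025×SE = 145 ± 1.960×2.0870
Acceptance region: (140.9095, 149.0905)
Under H₁ (μ = 151): z_high = (149.0905 - 151)/2.0870 = -0.9149, z_low = (140.9095 - 151)/2.0870 = -4.8349
β = P(not reject | H₁) = Φ(-0.9149) - Φ(-4.8349) ≈ 0.1801

Answer: β ≈ 0.1801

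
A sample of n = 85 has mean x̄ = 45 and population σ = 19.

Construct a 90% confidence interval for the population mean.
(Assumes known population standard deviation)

Confidence level: 90%, α = 0.1
z_0.05 = 1.645
SE = σ/√n = 19/√85 = 2.0608
Margin of error = 1.645 × 2.0608 = 3.3900
CI: x̄ ± margin = 45 ± 3.3900
CI: (41.6100, 48.3900)

Answer: (41.6100, 48.3900)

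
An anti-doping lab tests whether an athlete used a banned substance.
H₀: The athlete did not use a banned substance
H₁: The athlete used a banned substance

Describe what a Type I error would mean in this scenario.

Answer: Falsely accusing a clean athlete of doping

Derivation:
A Type I error (probability α) occurs when we reject a true H₀.
A Type II error (probability β) occurs when we fail to reject a false H₀.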